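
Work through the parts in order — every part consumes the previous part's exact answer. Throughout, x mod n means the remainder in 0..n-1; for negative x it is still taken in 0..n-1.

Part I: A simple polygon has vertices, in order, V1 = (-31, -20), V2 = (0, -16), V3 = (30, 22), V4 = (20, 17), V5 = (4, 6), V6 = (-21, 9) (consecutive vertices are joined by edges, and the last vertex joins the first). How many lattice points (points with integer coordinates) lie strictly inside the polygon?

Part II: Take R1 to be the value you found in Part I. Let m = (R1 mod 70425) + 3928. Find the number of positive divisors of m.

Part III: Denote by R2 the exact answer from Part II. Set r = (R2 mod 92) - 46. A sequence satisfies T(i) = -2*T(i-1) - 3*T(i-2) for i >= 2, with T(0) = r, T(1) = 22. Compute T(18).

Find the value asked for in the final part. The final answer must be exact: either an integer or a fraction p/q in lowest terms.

Part I: cross terms: (-31*-16 - 0*-20)=496, (0*22 - 30*-16)=480, (30*17 - 20*22)=70, (20*6 - 4*17)=52, (4*9 - -21*6)=162, (-21*-20 - -31*9)=699; twice the area = |1959| = 1959; area = 1959/2; boundary points = 1 + 2 + 5 + 1 + 1 + 1 = 11; strictly interior points = area - boundary/2 + 1 = 975; answer 975
Part II: R1 = 975; m = 4903; 4903 is prime, so its only divisors are 1 and 4903; count = 2; answer 2
Part III: R2 = 2; r = -44; T(2) = -2*(22) - 3*(-44) = 88; iterating: T(2)=88, T(3)=-242, T(4)=220, T(5)=286, T(6)=-1232, T(7)=1606, T(8)=484, T(9)=-5786, T(10)=10120, T(11)=-2882, T(12)=-24596, T(13)=57838, T(14)=-41888, T(15)=-89738, T(16)=305140, T(17)=-341066, T(18)=-233288; answer -233288

-233288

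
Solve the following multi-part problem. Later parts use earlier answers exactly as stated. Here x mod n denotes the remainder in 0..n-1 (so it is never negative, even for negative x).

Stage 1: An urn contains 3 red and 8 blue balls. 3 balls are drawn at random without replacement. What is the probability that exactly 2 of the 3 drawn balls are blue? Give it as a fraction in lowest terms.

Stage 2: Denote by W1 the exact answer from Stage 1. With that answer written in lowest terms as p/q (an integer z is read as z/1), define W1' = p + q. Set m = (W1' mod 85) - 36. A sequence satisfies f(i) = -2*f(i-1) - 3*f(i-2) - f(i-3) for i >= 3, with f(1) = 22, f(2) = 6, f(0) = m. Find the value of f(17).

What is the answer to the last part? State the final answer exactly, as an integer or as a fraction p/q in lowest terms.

-18633

Stage 1: total draws C(11,3) = 165; favorable C(8,2)*C(3,1) = 84; P = 28/55; answer 28/55
Stage 2: W1 = 28/55; threaded value p + q = 83; m = 47; f(3) = -2*(6) - 3*(22) - 1*(47) = -125; iterating: f(3)=-125, f(4)=210, f(5)=-51, f(6)=-403, f(7)=749, f(8)=-238, f(9)=-1368, f(10)=2701, f(11)=-1060, f(12)=-4615, f(13)=9709, f(14)=-4513, f(15)=-15486, f(16)=34802, f(17)=-18633; answer -18633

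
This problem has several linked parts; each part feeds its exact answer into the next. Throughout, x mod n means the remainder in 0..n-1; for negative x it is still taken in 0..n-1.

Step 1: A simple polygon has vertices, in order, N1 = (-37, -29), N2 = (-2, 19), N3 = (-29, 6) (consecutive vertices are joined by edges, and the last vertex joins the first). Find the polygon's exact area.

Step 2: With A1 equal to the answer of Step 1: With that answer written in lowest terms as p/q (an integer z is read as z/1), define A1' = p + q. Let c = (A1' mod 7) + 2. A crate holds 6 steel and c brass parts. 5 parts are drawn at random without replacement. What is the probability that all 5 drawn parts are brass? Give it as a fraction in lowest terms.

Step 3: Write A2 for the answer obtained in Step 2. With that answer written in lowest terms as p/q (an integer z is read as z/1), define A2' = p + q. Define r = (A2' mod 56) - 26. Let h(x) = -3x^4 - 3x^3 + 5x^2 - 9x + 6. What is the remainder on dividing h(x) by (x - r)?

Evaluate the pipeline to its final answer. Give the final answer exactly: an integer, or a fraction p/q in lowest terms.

-39220

Step 1: cross terms: (-37*19 - -2*-29)=-761, (-2*6 - -29*19)=539, (-29*-29 - -37*6)=1063; twice the area = |841| = 841; area = 841/2; answer 841/2
Step 2: A1 = 841/2; threaded value p + q = 843; c = 5; total draws C(11,5) = 462; favorable C(5,5) = 1; P = 1/462; answer 1/462
Step 3: A2 = 1/462; threaded value p + q = 463; r = -11; remainder = value at the root: -3*(-11)^4 - 3*(-11)^3 + 5*(-11)^2 - 9*(-11)^1 + 6 = (-43923) + (3993) + (605) + (99) + (6) = -39220; answer -39220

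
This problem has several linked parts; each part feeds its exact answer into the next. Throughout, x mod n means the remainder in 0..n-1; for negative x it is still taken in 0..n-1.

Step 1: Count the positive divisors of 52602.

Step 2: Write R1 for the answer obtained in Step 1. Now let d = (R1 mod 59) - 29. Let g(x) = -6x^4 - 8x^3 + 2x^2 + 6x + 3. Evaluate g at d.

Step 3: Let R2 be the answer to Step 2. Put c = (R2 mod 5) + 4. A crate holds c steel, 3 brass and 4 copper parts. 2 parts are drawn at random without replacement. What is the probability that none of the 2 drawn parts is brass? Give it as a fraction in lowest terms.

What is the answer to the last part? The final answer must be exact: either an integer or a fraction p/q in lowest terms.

Step 1: 52602 = 2 * 3 * 11 * 797; number of divisors = (1+1) * (1+1) * (1+1) * (1+1) = 16; answer 16
Step 2: R1 = 16; d = -13; -6*(-13)^4 - 8*(-13)^3 + 2*(-13)^2 + 6*(-13)^1 + 3 = (-171366) + (17576) + (338) + (-78) + (3) = -153527; answer -153527
Step 3: R2 = -153527; c = 7; total draws C(14,2) = 91; favorable C(11,2) = 55; P = 55/91; answer 55/91

55/91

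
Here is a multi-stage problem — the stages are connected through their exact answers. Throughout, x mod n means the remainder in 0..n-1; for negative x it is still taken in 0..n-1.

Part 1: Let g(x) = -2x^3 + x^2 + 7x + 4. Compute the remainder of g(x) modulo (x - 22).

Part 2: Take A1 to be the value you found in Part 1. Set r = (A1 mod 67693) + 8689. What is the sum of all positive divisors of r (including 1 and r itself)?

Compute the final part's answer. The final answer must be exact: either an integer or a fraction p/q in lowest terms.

165044

Part 1: remainder = value at the root: -2*(22)^3 + 1*(22)^2 + 7*(22)^1 + 4 = (-21296) + (484) + (154) + (4) = -20654; answer -20654
Part 2: A1 = -20654; r = 55728; 55728 = 2^4 * 3^4 * 43; sigma = (1 + 2 + 4 + 8 + 16) * (1 + 3 + 9 + 27 + 81) * (1 + 43) = 31 * 121 * 44 = 165044; answer 165044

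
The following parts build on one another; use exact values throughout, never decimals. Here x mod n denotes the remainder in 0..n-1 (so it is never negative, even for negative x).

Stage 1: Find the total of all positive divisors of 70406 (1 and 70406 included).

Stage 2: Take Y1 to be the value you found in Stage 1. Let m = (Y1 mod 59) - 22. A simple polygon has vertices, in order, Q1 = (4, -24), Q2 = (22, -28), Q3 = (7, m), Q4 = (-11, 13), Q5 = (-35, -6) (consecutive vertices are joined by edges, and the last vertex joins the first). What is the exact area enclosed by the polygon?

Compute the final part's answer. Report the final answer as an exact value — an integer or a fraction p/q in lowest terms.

Stage 1: 70406 = 2 * 7 * 47 * 107; sigma = (1 + 2) * (1 + 7) * (1 + 47) * (1 + 107) = 3 * 8 * 48 * 108 = 124416; answer 124416
Stage 2: Y1 = 124416; m = 22; cross terms: (4*-28 - 22*-24)=416, (22*22 - 7*-28)=680, (7*13 - -11*22)=333, (-11*-6 - -35*13)=521, (-35*-24 - 4*-6)=864; twice the area = |2814| = 2814; area = 1407; answer 1407

1407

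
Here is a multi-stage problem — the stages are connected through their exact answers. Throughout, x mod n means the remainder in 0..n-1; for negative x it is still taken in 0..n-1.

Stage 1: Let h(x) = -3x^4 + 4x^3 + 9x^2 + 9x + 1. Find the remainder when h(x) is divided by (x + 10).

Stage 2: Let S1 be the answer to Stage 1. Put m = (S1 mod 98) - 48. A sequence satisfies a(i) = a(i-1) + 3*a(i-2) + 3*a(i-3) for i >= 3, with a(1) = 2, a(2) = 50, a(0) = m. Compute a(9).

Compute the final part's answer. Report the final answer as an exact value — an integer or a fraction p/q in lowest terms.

16094

Stage 1: remainder = value at the root: -3*(-10)^4 + 4*(-10)^3 + 9*(-10)^2 + 9*(-10)^1 + 1 = (-30000) + (-4000) + (900) + (-90) + (1) = -33189; answer -33189
Stage 2: S1 = -33189; m = -15; a(3) = 1*(50) + 3*(2) + 3*(-15) = 11; iterating: a(3)=11, a(4)=167, a(5)=350, a(6)=884, a(7)=2435, a(8)=6137, a(9)=16094; answer 16094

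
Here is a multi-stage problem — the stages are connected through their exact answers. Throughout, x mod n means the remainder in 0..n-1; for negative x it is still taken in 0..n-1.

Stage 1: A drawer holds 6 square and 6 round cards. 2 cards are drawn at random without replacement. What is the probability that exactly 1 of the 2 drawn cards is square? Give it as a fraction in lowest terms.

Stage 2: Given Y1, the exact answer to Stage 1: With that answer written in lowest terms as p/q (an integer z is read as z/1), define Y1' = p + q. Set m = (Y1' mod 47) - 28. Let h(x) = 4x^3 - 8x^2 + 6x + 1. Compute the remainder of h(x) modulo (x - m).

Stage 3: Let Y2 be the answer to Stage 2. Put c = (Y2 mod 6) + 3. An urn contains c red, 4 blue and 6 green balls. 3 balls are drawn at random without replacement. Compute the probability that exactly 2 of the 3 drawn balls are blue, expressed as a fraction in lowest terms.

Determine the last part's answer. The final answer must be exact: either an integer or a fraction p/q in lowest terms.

Stage 1: total draws C(12,2) = 66; favorable C(6,1)*C(6,1) = 36; P = 6/11; answer 6/11
Stage 2: Y1 = 6/11; threaded value p + q = 17; m = -11; remainder = value at the root: 4*(-11)^3 - 8*(-11)^2 + 6*(-11)^1 + 1 = (-5324) + (-968) + (-66) + (1) = -6357; answer -6357
Stage 3: Y2 = -6357; c = 6; total draws C(16,3) = 560; favorable C(4,2)*C(12,1) = 72; P = 9/70; answer 9/70

9/70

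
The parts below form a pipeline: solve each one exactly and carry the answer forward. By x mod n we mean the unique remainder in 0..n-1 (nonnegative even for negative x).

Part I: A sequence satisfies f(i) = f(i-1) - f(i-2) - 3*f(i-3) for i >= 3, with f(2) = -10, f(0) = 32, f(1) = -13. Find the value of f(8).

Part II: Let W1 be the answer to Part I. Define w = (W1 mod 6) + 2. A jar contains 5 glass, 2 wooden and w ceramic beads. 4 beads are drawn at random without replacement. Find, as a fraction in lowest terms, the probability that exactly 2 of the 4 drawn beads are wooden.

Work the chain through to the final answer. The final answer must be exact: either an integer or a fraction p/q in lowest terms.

Part I: f(3) = 1*(-10) - 1*(-13) - 3*(32) = -93; iterating: f(3)=-93, f(4)=-44, f(5)=79, f(6)=402, f(7)=455, f(8)=-184; answer -184
Part II: W1 = -184; w = 4; total draws C(11,4) = 330; favorable C(2,2)*C(9,2) = 36; P = 6/55; answer 6/55

6/55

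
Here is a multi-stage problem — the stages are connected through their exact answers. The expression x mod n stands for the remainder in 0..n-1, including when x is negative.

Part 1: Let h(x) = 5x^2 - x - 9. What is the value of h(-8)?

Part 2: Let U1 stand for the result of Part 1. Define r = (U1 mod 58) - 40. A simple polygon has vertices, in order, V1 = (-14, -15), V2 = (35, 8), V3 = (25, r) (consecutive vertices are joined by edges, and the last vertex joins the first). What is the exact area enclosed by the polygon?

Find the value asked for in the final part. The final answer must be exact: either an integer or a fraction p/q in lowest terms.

Part 1: 5*(-8)^2 - 1*(-8)^1 - 9 = (320) + (8) + (-9) = 319; answer 319
Part 2: U1 = 319; r = -11; cross terms: (-14*8 - 35*-15)=413, (35*-11 - 25*8)=-585, (25*-15 - -14*-11)=-529; twice the area = |-701| = 701; area = 701/2; answer 701/2

701/2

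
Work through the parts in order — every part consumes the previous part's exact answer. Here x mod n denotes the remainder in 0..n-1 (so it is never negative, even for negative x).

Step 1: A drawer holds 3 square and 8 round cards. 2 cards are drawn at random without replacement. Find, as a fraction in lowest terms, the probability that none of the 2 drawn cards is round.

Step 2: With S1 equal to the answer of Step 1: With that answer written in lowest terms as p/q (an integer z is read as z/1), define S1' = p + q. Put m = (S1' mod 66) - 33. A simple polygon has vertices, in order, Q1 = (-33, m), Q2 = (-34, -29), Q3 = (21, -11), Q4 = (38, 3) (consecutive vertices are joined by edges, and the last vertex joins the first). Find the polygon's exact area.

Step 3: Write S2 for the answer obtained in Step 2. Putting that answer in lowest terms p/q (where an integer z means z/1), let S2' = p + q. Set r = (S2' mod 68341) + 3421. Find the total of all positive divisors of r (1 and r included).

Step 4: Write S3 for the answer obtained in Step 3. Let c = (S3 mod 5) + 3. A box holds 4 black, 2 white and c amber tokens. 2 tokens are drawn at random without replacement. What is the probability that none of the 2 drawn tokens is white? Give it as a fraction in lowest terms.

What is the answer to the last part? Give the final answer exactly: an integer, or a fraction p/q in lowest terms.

Step 1: total draws C(11,2) = 55; favorable C(3,2) = 3; P = 3/55; answer 3/55
Step 2: S1 = 3/55; threaded value p + q = 58; m = 25; cross terms: (-33*-29 - -34*25)=1807, (-34*-11 - 21*-29)=983, (21*3 - 38*-11)=481, (38*25 - -33*3)=1049; twice the area = |4320| = 4320; area = 2160; answer 2160
Step 3: S2 = 2160; threaded value p + q = 2161; r = 5582; 5582 = 2 * 2791; sigma = (1 + 2) * (1 + 2791) = 3 * 2792 = 8376; answer 8376
Step 4: S3 = 8376; c = 4; total draws C(10,2) = 45; favorable C(8,2) = 28; P = 28/45; answer 28/45

28/45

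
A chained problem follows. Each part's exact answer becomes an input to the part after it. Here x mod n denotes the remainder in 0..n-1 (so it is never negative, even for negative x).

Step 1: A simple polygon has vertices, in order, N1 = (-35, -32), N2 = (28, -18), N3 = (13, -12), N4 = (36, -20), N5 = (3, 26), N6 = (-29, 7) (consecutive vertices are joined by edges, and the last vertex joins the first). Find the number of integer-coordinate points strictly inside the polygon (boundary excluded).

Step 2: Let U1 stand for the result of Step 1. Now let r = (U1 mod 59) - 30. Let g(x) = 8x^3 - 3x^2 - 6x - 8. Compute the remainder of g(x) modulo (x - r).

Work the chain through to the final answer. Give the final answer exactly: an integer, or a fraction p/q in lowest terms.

Step 1: cross terms: (-35*-18 - 28*-32)=1526, (28*-12 - 13*-18)=-102, (13*-20 - 36*-12)=172, (36*26 - 3*-20)=996, (3*7 - -29*26)=775, (-29*-32 - -35*7)=1173; twice the area = |4540| = 4540; area = 2270; boundary points = 7 + 3 + 1 + 1 + 1 + 3 = 16; strictly interior points = area - boundary/2 + 1 = 2263; answer 2263
Step 2: U1 = 2263; r = -9; remainder = value at the root: 8*(-9)^3 - 3*(-9)^2 - 6*(-9)^1 - 8 = (-5832) + (-243) + (54) + (-8) = -6029; answer -6029

-6029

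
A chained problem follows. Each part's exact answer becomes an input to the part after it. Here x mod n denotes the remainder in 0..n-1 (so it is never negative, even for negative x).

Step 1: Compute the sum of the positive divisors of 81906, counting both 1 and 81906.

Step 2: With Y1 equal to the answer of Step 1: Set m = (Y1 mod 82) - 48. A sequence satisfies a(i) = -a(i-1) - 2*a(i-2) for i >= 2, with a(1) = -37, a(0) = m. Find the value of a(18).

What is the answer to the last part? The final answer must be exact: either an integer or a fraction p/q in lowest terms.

23741

Step 1: 81906 = 2 * 3 * 11 * 17 * 73; sigma = (1 + 2) * (1 + 3) * (1 + 11) * (1 + 17) * (1 + 73) = 3 * 4 * 12 * 18 * 74 = 191808; answer 191808
Step 2: Y1 = 191808; m = -38; a(2) = -1*(-37) - 2*(-38) = 113; iterating: a(2)=113, a(3)=-39, a(4)=-187, a(5)=265, a(6)=109, a(7)=-639, a(8)=421, a(9)=857, a(10)=-1699, a(11)=-15, a(12)=3413, a(13)=-3383, a(14)=-3443, a(15)=10209, a(16)=-3323, a(17)=-17095, a(18)=23741; answer 23741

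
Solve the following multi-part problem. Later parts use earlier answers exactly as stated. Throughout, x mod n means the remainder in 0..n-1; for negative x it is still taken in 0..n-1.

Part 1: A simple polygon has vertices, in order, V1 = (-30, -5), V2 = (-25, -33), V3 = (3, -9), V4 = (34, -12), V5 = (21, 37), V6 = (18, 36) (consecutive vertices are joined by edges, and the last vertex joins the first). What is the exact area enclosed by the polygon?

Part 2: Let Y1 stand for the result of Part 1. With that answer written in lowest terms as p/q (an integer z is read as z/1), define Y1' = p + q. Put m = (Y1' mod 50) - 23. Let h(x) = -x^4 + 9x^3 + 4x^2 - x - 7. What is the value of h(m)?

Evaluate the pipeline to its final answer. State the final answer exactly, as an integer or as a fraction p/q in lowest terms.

-328137

Part 1: cross terms: (-30*-33 - -25*-5)=865, (-25*-9 - 3*-33)=324, (3*-12 - 34*-9)=270, (34*37 - 21*-12)=1510, (21*36 - 18*37)=90, (18*-5 - -30*36)=990; twice the area = |4049| = 4049; area = 4049/2; answer 4049/2
Part 2: Y1 = 4049/2; threaded value p + q = 4051; m = -22; -1*(-22)^4 + 9*(-22)^3 + 4*(-22)^2 - 1*(-22)^1 - 7 = (-234256) + (-95832) + (1936) + (22) + (-7) = -328137; answer -328137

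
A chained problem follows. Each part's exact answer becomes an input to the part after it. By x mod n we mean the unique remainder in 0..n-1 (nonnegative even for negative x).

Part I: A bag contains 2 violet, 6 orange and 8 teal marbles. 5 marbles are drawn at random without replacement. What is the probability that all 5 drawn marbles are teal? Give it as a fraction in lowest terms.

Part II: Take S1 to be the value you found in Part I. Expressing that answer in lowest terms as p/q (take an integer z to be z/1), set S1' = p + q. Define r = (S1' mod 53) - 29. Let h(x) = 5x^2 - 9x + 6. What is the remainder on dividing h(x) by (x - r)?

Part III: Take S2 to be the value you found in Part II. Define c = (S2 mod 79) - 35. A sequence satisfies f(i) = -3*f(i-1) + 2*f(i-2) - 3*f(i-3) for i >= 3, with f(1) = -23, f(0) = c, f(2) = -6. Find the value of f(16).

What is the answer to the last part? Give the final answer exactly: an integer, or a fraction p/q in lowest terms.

Part I: total draws C(16,5) = 4368; favorable C(8,5) = 56; P = 1/78; answer 1/78
Part II: S1 = 1/78; threaded value p + q = 79; r = -3; remainder = value at the root: 5*(-3)^2 - 9*(-3)^1 + 6 = (45) + (27) + (6) = 78; answer 78
Part III: S2 = 78; c = 43; f(3) = -3*(-6) + 2*(-23) - 3*(43) = -157; iterating: f(3)=-157, f(4)=528, f(5)=-1880, f(6)=7167, f(7)=-26845, f(8)=100509, f(9)=-376718, f(10)=1411707, f(11)=-5290084, f(12)=19823820, f(13)=-74286749, f(14)=278378139, f(15)=-1043179375, f(16)=3909154650; answer 3909154650

3909154650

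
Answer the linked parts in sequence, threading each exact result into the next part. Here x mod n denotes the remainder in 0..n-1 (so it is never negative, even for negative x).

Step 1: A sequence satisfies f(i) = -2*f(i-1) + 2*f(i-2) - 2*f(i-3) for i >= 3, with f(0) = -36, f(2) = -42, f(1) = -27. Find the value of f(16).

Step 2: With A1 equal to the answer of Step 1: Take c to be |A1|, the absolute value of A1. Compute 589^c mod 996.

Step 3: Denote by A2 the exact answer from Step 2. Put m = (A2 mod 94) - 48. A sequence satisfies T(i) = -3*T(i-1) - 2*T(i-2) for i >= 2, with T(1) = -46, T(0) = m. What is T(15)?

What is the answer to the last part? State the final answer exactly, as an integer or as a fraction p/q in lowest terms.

-819196

Step 1: f(3) = -2*(-42) + 2*(-27) - 2*(-36) = 102; iterating: f(3)=102, f(4)=-234, f(5)=756, f(6)=-2184, f(7)=6348, f(8)=-18576, f(9)=54216, f(10)=-158280, f(11)=462144, f(12)=-1349280, f(13)=3939408, f(14)=-11501664, f(15)=33580704, f(16)=-98043552; answer -98043552
Step 2: A1 = -98043552; c = 98043552; squarings mod 996: 589^1=589, 589^2=313, 589^4=361, 589^8=841, 589^16=121, 589^32=697, 589^64=757, 589^128=349, 589^256=289, 589^512=853, 589^1024=529, 589^2048=961, 589^4096=229, 589^8192=649, 589^16384=889, 589^32768=493, 589^65536=25, 589^131072=625, 589^262144=193, 589^524288=397, 589^1048576=241, 589^2097152=313, 589^4194304=361, 589^8388608=841, 589^16777216=121, 589^33554432=697, 589^67108864=757; 589^98043552 = 589^32 * 589^128 * 589^512 * 589^1024 * 589^524288 * 589^1048576 * 589^4194304 * 589^8388608 * 589^16777216 * 589^67108864 = 445 (mod 996); answer 445
Step 3: A2 = 445; m = 21; T(2) = -3*(-46) - 2*(21) = 96; iterating: T(2)=96, T(3)=-196, T(4)=396, T(5)=-796, T(6)=1596, T(7)=-3196, T(8)=6396, T(9)=-12796, T(10)=25596, T(11)=-51196, T(12)=102396, T(13)=-204796, T(14)=409596, T(15)=-819196; answer -819196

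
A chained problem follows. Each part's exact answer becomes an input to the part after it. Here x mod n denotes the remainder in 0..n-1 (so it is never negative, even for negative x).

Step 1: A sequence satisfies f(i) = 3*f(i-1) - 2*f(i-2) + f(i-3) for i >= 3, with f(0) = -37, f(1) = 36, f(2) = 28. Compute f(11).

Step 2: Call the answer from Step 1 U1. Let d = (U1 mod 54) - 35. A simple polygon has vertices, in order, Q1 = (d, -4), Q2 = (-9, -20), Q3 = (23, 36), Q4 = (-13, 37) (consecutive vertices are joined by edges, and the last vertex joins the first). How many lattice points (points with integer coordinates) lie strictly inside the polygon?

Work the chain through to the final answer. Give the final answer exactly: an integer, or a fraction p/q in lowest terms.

1700

Step 1: f(3) = 3*(28) - 2*(36) + 1*(-37) = -25; iterating: f(3)=-25, f(4)=-95, f(5)=-207, f(6)=-456, f(7)=-1049, f(8)=-2442, f(9)=-5684, f(10)=-13217, f(11)=-30725; answer -30725
Step 2: U1 = -30725; d = -34; cross terms: (-34*-20 - -9*-4)=644, (-9*36 - 23*-20)=136, (23*37 - -13*36)=1319, (-13*-4 - -34*37)=1310; twice the area = |3409| = 3409; area = 3409/2; boundary points = 1 + 8 + 1 + 1 = 11; strictly interior points = area - boundary/2 + 1 = 1700; answer 1700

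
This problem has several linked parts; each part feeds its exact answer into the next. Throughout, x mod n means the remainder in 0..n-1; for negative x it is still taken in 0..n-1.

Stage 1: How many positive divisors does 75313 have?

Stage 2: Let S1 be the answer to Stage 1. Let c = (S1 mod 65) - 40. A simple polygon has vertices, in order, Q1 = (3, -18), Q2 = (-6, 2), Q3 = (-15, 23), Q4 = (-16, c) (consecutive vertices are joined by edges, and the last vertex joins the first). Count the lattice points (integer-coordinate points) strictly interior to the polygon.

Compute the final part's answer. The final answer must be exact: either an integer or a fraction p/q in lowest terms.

473

Stage 1: 75313 = 7^2 * 29 * 53; number of divisors = (2+1) * (1+1) * (1+1) = 12; answer 12
Stage 2: S1 = 12; c = -28; cross terms: (3*2 - -6*-18)=-102, (-6*23 - -15*2)=-108, (-15*-28 - -16*23)=788, (-16*-18 - 3*-28)=372; twice the area = |950| = 950; area = 475; boundary points = 1 + 3 + 1 + 1 = 6; strictly interior points = area - boundary/2 + 1 = 473; answer 473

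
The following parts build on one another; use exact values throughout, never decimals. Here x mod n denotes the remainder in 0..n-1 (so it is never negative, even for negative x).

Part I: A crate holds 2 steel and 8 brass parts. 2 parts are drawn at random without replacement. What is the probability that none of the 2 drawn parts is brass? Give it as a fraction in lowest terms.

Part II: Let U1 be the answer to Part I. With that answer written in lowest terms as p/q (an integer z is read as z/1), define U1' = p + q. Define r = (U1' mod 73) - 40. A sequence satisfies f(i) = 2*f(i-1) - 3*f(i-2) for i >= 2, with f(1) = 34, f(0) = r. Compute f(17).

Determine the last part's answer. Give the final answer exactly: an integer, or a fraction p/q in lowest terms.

-172958

Part I: total draws C(10,2) = 45; favorable C(2,2) = 1; P = 1/45; answer 1/45
Part II: U1 = 1/45; threaded value p + q = 46; r = 6; f(2) = 2*(34) - 3*(6) = 50; iterating: f(2)=50, f(3)=-2, f(4)=-154, f(5)=-302, f(6)=-142, f(7)=622, f(8)=1670, f(9)=1474, f(10)=-2062, f(11)=-8546, f(12)=-10906, f(13)=3826, f(14)=40370, f(15)=69262, f(16)=17414, f(17)=-172958; answer -172958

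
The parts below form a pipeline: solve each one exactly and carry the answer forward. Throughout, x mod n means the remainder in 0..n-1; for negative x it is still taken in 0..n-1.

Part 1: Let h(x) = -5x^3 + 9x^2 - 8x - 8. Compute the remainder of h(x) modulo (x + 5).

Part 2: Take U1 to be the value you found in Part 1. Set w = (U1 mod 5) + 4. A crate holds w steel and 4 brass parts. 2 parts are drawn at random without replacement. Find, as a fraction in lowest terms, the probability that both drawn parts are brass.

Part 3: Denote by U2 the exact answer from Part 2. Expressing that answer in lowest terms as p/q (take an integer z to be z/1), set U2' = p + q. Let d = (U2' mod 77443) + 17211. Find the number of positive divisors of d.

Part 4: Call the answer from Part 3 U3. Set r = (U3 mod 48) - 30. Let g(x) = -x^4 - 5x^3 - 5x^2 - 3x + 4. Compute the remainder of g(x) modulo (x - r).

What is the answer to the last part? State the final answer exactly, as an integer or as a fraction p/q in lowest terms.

Part 1: remainder = value at the root: -5*(-5)^3 + 9*(-5)^2 - 8*(-5)^1 - 8 = (625) + (225) + (40) + (-8) = 882; answer 882
Part 2: U1 = 882; w = 6; total draws C(10,2) = 45; favorable C(4,2) = 6; P = 2/15; answer 2/15
Part 3: U2 = 2/15; threaded value p + q = 17; d = 17228; 17228 = 2^2 * 59 * 73; number of divisors = (2+1) * (1+1) * (1+1) = 12; answer 12
Part 4: U3 = 12; r = -18; remainder = value at the root: -1*(-18)^4 - 5*(-18)^3 - 5*(-18)^2 - 3*(-18)^1 + 4 = (-104976) + (29160) + (-1620) + (54) + (4) = -77378; answer -77378

-77378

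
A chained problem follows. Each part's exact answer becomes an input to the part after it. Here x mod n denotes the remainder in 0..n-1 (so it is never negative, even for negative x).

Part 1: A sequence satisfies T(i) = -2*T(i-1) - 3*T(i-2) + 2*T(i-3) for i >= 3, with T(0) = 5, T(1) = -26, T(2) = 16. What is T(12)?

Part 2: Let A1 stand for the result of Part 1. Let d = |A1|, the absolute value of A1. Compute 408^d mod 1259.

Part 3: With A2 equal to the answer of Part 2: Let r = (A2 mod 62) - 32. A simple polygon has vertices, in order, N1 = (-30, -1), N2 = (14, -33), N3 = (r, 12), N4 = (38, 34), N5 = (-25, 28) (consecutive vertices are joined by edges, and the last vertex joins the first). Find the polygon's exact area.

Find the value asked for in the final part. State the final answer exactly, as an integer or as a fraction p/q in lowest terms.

Part 1: T(3) = -2*(16) - 3*(-26) + 2*(5) = 56; iterating: T(3)=56, T(4)=-212, T(5)=288, T(6)=172, T(7)=-1632, T(8)=3324, T(9)=-1408, T(10)=-10420, T(11)=31712, T(12)=-34980; answer -34980
Part 2: A1 = -34980; d = 34980; squarings mod 1259: 408^1=408, 408^2=276, 408^4=636, 408^8=357, 408^16=290, 408^32=1006, 408^64=1059, 408^128=971, 408^256=1109, 408^512=1097, 408^1024=1064, 408^2048=255, 408^4096=816, 408^8192=1104, 408^16384=104, 408^32768=744; 408^34980 = 408^4 * 408^32 * 408^128 * 408^2048 * 408^32768 = 400 (mod 1259); answer 400
Part 3: A2 = 400; r = -4; cross terms: (-30*-33 - 14*-1)=1004, (14*12 - -4*-33)=36, (-4*34 - 38*12)=-592, (38*28 - -25*34)=1914, (-25*-1 - -30*28)=865; twice the area = |3227| = 3227; area = 3227/2; answer 3227/2

3227/2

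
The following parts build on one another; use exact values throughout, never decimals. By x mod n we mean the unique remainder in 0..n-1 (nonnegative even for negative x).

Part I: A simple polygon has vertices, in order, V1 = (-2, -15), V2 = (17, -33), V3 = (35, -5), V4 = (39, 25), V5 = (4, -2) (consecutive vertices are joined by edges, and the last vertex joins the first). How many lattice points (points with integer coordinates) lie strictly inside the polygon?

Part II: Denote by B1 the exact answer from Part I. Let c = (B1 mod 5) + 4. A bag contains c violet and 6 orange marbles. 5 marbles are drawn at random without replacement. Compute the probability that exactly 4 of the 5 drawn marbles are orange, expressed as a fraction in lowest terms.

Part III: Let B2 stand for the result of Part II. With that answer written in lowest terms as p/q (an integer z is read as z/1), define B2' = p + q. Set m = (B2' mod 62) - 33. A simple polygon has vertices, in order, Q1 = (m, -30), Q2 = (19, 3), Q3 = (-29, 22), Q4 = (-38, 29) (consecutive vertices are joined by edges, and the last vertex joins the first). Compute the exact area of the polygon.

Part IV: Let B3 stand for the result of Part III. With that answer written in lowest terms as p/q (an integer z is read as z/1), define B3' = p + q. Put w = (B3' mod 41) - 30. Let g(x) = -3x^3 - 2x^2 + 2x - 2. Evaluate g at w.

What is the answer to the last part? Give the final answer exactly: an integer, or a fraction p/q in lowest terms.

-1115

Part I: cross terms: (-2*-33 - 17*-15)=321, (17*-5 - 35*-33)=1070, (35*25 - 39*-5)=1070, (39*-2 - 4*25)=-178, (4*-15 - -2*-2)=-64; twice the area = |2219| = 2219; area = 2219/2; boundary points = 1 + 2 + 2 + 1 + 1 = 7; strictly interior points = area - boundary/2 + 1 = 1107; answer 1107
Part II: B1 = 1107; c = 6; total draws C(12,5) = 792; favorable C(6,4)*C(6,1) = 90; P = 5/44; answer 5/44
Part III: B2 = 5/44; threaded value p + q = 49; m = 16; cross terms: (16*3 - 19*-30)=618, (19*22 - -29*3)=505, (-29*29 - -38*22)=-5, (-38*-30 - 16*29)=676; twice the area = |1794| = 1794; area = 897; answer 897
Part IV: B3 = 897; threaded value p + q = 898; w = 7; -3*(7)^3 - 2*(7)^2 + 2*(7)^1 - 2 = (-1029) + (-98) + (14) + (-2) = -1115; answer -1115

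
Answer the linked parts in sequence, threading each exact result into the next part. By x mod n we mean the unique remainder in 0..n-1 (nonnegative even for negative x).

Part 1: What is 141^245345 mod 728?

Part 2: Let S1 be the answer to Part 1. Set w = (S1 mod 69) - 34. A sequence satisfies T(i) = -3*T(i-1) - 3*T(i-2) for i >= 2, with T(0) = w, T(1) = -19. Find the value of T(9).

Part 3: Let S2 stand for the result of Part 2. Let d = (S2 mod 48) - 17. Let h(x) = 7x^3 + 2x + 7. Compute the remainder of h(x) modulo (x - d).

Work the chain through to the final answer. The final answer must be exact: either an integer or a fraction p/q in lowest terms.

Part 1: squarings mod 728: 141^1=141, 141^2=225, 141^4=393, 141^8=113, 141^16=393, 141^32=113, 141^64=393, 141^128=113, 141^256=393, 141^512=113, 141^1024=393, 141^2048=113, 141^4096=393, 141^8192=113, 141^16384=393, 141^32768=113, 141^65536=393, 141^131072=113; 141^245345 = 141^1 * 141^32 * 141^64 * 141^512 * 141^1024 * 141^2048 * 141^4096 * 141^8192 * 141^32768 * 141^65536 * 141^131072 = 85 (mod 728); answer 85
Part 2: S1 = 85; w = -18; T(2) = -3*(-19) - 3*(-18) = 111; iterating: T(2)=111, T(3)=-276, T(4)=495, T(5)=-657, T(6)=486, T(7)=513, T(8)=-2997, T(9)=7452; answer 7452
Part 3: S2 = 7452; d = -5; remainder = value at the root: 7*(-5)^3 + 2*(-5)^1 + 7 = (-875) + (-10) + (7) = -878; answer -878

-878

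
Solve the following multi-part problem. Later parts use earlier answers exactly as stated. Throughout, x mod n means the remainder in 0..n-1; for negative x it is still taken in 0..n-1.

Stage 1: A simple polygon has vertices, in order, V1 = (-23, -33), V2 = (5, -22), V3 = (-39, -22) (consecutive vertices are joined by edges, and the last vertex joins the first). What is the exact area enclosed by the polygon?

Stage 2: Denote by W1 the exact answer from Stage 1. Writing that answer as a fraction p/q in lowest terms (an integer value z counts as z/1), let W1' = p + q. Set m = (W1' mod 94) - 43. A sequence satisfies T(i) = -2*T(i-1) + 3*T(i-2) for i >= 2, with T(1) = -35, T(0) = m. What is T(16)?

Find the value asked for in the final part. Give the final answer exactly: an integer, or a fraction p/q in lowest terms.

Stage 1: cross terms: (-23*-22 - 5*-33)=671, (5*-22 - -39*-22)=-968, (-39*-33 - -23*-22)=781; twice the area = |484| = 484; area = 242; answer 242
Stage 2: W1 = 242; threaded value p + q = 243; m = 12; T(2) = -2*(-35) + 3*(12) = 106; iterating: T(2)=106, T(3)=-317, T(4)=952, T(5)=-2855, T(6)=8566, T(7)=-25697, T(8)=77092, T(9)=-231275, T(10)=693826, T(11)=-2081477, T(12)=6244432, T(13)=-18733295, T(14)=56199886, T(15)=-168599657, T(16)=505798972; answer 505798972

505798972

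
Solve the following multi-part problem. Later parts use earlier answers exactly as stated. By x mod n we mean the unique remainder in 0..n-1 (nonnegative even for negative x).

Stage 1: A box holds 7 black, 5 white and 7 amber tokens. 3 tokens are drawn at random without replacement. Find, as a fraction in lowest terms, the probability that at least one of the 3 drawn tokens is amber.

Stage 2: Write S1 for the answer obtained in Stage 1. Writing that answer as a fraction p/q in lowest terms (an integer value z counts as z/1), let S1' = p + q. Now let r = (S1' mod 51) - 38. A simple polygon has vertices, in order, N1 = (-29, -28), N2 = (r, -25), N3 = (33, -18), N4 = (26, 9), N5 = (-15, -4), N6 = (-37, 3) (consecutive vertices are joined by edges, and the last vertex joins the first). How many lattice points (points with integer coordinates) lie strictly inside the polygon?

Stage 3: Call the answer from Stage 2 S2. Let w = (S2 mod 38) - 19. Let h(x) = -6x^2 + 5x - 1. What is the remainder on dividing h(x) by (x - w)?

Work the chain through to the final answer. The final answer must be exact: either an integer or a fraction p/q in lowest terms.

Stage 1: total draws C(19,3) = 969; complement C(12,3) = 220; favorable 969 - 220 = 749; P = 749/969; answer 749/969
Stage 2: S1 = 749/969; threaded value p + q = 1718; r = -3; cross terms: (-29*-25 - -3*-28)=641, (-3*-18 - 33*-25)=879, (33*9 - 26*-18)=765, (26*-4 - -15*9)=31, (-15*3 - -37*-4)=-193, (-37*-28 - -29*3)=1123; twice the area = |3246| = 3246; area = 1623; boundary points = 1 + 1 + 1 + 1 + 1 + 1 = 6; strictly interior points = area - boundary/2 + 1 = 1621; answer 1621
Stage 3: S2 = 1621; w = 6; remainder = value at the root: -6*(6)^2 + 5*(6)^1 - 1 = (-216) + (30) + (-1) = -187; answer -187

-187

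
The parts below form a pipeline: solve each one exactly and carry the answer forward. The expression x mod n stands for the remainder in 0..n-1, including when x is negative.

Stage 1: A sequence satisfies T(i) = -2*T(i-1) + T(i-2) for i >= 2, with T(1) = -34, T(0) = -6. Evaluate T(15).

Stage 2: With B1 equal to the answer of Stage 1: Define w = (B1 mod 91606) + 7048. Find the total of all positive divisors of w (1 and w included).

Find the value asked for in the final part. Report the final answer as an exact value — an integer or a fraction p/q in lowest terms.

142320

Stage 1: T(2) = -2*(-34) + 1*(-6) = 62; iterating: T(2)=62, T(3)=-158, T(4)=378, T(5)=-914, T(6)=2206, T(7)=-5326, T(8)=12858, T(9)=-31042, T(10)=74942, T(11)=-180926, T(12)=436794, T(13)=-1054514, T(14)=2545822, T(15)=-6146158; answer -6146158
Stage 2: B1 = -6146158; w = 90098; 90098 = 2 * 19 * 2371; sigma = (1 + 2) * (1 + 19) * (1 + 2371) = 3 * 20 * 2372 = 142320; answer 142320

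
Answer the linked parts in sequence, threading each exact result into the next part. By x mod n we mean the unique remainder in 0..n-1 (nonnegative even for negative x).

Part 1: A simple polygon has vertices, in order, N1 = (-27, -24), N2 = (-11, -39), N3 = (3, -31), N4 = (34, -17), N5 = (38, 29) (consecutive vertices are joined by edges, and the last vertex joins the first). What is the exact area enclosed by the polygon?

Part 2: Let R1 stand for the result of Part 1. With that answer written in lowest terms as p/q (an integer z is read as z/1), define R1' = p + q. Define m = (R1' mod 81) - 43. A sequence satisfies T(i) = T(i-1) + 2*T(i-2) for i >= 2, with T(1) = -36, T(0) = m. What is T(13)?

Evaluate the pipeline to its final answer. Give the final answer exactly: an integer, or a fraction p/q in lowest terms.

-136536

Part 1: cross terms: (-27*-39 - -11*-24)=789, (-11*-31 - 3*-39)=458, (3*-17 - 34*-31)=1003, (34*29 - 38*-17)=1632, (38*-24 - -27*29)=-129; twice the area = |3753| = 3753; area = 3753/2; answer 3753/2
Part 2: R1 = 3753/2; threaded value p + q = 3755; m = -14; T(2) = 1*(-36) + 2*(-14) = -64; iterating: T(2)=-64, T(3)=-136, T(4)=-264, T(5)=-536, T(6)=-1064, T(7)=-2136, T(8)=-4264, T(9)=-8536, T(10)=-17064, T(11)=-34136, T(12)=-68264, T(13)=-136536; answer -136536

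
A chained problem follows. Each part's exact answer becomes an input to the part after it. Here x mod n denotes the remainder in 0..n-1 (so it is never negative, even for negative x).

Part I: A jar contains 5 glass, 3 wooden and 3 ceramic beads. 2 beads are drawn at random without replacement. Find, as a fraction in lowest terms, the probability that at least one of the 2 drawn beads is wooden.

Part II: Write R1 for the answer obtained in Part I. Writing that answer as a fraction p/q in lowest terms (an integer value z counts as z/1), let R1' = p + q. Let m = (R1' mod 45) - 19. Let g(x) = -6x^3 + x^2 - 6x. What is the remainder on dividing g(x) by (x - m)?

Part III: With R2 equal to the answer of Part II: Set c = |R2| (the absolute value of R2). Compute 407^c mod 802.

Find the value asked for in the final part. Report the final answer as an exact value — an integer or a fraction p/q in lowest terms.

481

Part I: total draws C(11,2) = 55; complement C(8,2) = 28; favorable 55 - 28 = 27; P = 27/55; answer 27/55
Part II: R1 = 27/55; threaded value p + q = 82; m = 18; remainder = value at the root: -6*(18)^3 + 1*(18)^2 - 6*(18)^1 = (-34992) + (324) + (-108) = -34776; answer -34776
Part III: R2 = -34776; c = 34776; squarings mod 802: 407^1=407, 407^2=437, 407^4=93, 407^8=629, 407^16=255, 407^32=63, 407^64=761, 407^128=77, 407^256=315, 407^512=579, 407^1024=5, 407^2048=25, 407^4096=625, 407^8192=51, 407^16384=195, 407^32768=331; 407^34776 = 407^8 * 407^16 * 407^64 * 407^128 * 407^256 * 407^512 * 407^1024 * 407^32768 = 481 (mod 802); answer 481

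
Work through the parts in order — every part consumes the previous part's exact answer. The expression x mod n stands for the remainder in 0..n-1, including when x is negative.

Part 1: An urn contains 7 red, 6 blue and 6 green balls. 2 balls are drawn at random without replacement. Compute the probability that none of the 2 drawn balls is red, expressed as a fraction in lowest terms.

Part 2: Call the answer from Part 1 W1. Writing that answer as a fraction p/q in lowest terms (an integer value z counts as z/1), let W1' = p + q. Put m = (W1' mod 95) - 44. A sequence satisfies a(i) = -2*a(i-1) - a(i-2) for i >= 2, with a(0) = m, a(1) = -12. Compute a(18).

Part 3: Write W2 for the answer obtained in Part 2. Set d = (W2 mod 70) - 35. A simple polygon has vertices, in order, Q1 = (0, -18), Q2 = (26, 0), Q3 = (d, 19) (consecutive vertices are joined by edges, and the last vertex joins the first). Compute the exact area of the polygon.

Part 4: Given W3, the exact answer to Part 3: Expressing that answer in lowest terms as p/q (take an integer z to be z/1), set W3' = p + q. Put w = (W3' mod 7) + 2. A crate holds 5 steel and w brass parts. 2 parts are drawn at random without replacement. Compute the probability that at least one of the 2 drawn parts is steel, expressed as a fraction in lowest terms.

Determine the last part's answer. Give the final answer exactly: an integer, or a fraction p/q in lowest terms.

25/28

Part 1: total draws C(19,2) = 171; favorable C(12,2) = 66; P = 22/57; answer 22/57
Part 2: W1 = 22/57; threaded value p + q = 79; m = 35; a(2) = -2*(-12) - 1*(35) = -11; iterating: a(2)=-11, a(3)=34, a(4)=-57, a(5)=80, a(6)=-103, a(7)=126, a(8)=-149, a(9)=172, a(10)=-195, a(11)=218, a(12)=-241, a(13)=264, a(14)=-287, a(15)=310, a(16)=-333, a(17)=356, a(18)=-379; answer -379
Part 3: W2 = -379; d = 6; cross terms: (0*0 - 26*-18)=468, (26*19 - 6*0)=494, (6*-18 - 0*19)=-108; twice the area = |854| = 854; area = 427; answer 427
Part 4: W3 = 427; threaded value p + q = 428; w = 3; total draws C(8,2) = 28; complement C(3,2) = 3; favorable 28 - 3 = 25; P = 25/28; answer 25/28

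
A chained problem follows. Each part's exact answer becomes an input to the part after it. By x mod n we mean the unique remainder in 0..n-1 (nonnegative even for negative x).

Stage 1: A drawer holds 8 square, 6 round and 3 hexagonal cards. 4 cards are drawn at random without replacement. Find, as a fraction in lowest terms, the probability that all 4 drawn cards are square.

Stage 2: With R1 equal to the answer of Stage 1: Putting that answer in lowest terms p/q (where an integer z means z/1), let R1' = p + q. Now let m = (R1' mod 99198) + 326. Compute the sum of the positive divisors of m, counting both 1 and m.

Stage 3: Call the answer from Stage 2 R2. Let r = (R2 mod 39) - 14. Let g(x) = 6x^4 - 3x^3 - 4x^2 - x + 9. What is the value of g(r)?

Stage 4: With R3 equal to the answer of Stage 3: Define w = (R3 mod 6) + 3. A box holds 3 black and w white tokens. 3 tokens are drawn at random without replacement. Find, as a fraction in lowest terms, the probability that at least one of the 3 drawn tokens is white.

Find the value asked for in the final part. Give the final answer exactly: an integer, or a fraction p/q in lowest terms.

34/35

Stage 1: total draws C(17,4) = 2380; favorable C(8,4) = 70; P = 1/34; answer 1/34
Stage 2: R1 = 1/34; threaded value p + q = 35; m = 361; 361 = 19^2; sigma = (1 + 19 + 361) = 381; answer 381
Stage 3: R2 = 381; r = 16; 6*(16)^4 - 3*(16)^3 - 4*(16)^2 - 1*(16)^1 + 9 = (393216) + (-12288) + (-1024) + (-16) + (9) = 379897; answer 379897
Stage 4: R3 = 379897; w = 4; total draws C(7,3) = 35; complement C(3,3) = 1; favorable 35 - 1 = 34; P = 34/35; answer 34/35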